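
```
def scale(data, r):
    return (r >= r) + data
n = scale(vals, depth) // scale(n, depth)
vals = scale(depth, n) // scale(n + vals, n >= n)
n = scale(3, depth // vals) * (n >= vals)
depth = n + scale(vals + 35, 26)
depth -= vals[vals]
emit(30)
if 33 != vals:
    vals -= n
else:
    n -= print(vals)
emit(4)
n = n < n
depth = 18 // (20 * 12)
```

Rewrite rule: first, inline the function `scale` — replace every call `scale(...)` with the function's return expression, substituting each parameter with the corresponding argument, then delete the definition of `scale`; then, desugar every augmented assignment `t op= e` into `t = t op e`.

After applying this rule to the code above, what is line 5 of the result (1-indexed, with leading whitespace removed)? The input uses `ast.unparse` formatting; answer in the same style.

depth = depth - vals[vals]

Transformed code:
n = ((depth >= depth) + vals) // ((depth >= depth) + n)
vals = ((n >= n) + depth) // (((n >= n) >= (n >= n)) + (n + vals))
n = ((depth // vals >= depth // vals) + 3) * (n >= vals)
depth = n + ((26 >= 26) + (vals + 35))
depth = depth - vals[vals]
emit(30)
if 33 != vals:
    vals = vals - n
else:
    n = n - print(vals)
emit(4)
n = n < n
depth = 18 // (20 * 12)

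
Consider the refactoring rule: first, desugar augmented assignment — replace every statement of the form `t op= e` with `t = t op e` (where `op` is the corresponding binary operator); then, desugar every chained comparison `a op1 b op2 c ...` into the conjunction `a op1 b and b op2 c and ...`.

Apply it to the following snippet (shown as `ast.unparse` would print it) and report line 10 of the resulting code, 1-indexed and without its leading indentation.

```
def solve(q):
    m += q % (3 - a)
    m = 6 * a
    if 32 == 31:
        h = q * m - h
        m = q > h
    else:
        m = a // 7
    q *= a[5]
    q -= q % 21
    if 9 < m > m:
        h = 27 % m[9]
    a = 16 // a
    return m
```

Transformed code:
def solve(q):
    m = m + q % (3 - a)
    m = 6 * a
    if 32 == 31:
        h = q * m - h
        m = q > h
    else:
        m = a // 7
    q = q * a[5]
    q = q - q % 21
    if 9 < m and m > m:
        h = 27 % m[9]
    a = 16 // a
    return m

q = q - q % 21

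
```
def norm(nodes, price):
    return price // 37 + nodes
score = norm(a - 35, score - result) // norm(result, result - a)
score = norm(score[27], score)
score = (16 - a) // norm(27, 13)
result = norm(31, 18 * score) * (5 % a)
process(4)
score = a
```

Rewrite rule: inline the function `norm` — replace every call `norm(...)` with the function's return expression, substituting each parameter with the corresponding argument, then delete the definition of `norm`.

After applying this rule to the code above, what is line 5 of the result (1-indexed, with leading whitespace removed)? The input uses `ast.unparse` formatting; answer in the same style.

process(4)

Transformed code:
score = ((score - result) // 37 + (a - 35)) // ((result - a) // 37 + result)
score = score // 37 + score[27]
score = (16 - a) // (13 // 37 + 27)
result = (18 * score // 37 + 31) * (5 % a)
process(4)
score = a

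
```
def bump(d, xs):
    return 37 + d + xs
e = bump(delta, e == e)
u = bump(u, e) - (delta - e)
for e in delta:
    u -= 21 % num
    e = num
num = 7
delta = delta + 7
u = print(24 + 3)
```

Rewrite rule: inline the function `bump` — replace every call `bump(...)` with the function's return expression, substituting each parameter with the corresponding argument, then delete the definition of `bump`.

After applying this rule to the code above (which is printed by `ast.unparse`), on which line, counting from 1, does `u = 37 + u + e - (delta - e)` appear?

Transformed code:
e = 37 + delta + (e == e)
u = 37 + u + e - (delta - e)
for e in delta:
    u -= 21 % num
    e = num
num = 7
delta = delta + 7
u = print(24 + 3)

2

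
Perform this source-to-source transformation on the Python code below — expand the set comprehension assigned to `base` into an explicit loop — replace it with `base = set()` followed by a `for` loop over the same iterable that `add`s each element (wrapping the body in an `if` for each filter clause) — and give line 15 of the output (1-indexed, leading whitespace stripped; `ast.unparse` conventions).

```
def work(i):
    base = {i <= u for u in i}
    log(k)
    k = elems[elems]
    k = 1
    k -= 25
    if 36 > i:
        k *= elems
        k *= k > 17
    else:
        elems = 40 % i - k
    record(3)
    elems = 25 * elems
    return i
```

elems = 25 * elems

Transformed code:
def work(i):
    base = set()
    for u in i:
        base.add(i <= u)
    log(k)
    k = elems[elems]
    k = 1
    k -= 25
    if 36 > i:
        k *= elems
        k *= k > 17
    else:
        elems = 40 % i - k
    record(3)
    elems = 25 * elems
    return i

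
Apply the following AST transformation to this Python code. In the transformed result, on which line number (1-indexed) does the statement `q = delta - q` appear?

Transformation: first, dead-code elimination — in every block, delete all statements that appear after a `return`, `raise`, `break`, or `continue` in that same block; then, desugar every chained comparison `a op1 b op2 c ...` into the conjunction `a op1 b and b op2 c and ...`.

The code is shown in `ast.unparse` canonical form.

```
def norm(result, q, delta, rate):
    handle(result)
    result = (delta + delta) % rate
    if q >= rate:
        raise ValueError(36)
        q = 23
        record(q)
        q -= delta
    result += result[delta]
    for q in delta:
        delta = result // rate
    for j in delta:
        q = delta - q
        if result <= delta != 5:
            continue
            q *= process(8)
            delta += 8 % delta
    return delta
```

10

Transformed code:
def norm(result, q, delta, rate):
    handle(result)
    result = (delta + delta) % rate
    if q >= rate:
        raise ValueError(36)
    result += result[delta]
    for q in delta:
        delta = result // rate
    for j in delta:
        q = delta - q
        if result <= delta and delta != 5:
            continue
    return delta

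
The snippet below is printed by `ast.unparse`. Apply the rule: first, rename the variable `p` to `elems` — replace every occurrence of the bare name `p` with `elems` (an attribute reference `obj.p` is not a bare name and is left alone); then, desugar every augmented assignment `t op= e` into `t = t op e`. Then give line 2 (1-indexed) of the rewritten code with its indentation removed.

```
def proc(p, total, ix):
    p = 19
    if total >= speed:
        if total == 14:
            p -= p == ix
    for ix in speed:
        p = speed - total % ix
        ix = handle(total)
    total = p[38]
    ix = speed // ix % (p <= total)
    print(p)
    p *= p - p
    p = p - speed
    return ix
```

elems = 19

Transformed code:
def proc(elems, total, ix):
    elems = 19
    if total >= speed:
        if total == 14:
            elems = elems - (elems == ix)
    for ix in speed:
        elems = speed - total % ix
        ix = handle(total)
    total = elems[38]
    ix = speed // ix % (elems <= total)
    print(elems)
    elems = elems * (elems - elems)
    elems = elems - speed
    return ix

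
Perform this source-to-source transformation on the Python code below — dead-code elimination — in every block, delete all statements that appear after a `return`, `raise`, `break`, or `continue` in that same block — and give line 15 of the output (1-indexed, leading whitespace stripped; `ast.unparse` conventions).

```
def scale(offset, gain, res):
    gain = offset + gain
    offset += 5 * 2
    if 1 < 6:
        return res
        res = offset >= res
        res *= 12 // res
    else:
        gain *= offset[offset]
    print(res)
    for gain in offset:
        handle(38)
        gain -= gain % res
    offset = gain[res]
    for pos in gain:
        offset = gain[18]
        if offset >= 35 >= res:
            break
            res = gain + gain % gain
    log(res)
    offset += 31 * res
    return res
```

Transformed code:
def scale(offset, gain, res):
    gain = offset + gain
    offset += 5 * 2
    if 1 < 6:
        return res
    else:
        gain *= offset[offset]
    print(res)
    for gain in offset:
        handle(38)
        gain -= gain % res
    offset = gain[res]
    for pos in gain:
        offset = gain[18]
        if offset >= 35 >= res:
            break
    log(res)
    offset += 31 * res
    return res

if offset >= 35 >= res:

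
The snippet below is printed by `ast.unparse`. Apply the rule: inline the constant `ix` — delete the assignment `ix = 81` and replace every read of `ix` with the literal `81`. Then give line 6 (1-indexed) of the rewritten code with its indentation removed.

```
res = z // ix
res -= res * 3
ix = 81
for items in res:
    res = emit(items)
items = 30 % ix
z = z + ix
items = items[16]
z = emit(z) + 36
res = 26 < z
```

Transformed code:
res = z // 81
res -= res * 3
for items in res:
    res = emit(items)
items = 30 % 81
z = z + 81
items = items[16]
z = emit(z) + 36
res = 26 < z

z = z + 81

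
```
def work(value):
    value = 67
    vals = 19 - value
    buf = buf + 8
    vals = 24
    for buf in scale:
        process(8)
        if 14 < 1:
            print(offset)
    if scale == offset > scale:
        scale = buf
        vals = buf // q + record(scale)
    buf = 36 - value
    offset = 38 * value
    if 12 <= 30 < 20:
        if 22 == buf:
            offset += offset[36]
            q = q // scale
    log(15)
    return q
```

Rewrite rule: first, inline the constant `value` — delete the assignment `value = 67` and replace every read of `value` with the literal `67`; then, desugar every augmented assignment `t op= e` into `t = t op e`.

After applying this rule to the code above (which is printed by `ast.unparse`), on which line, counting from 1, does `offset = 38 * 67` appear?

Transformed code:
def work(value):
    vals = 19 - 67
    buf = buf + 8
    vals = 24
    for buf in scale:
        process(8)
        if 14 < 1:
            print(offset)
    if scale == offset > scale:
        scale = buf
        vals = buf // q + record(scale)
    buf = 36 - 67
    offset = 38 * 67
    if 12 <= 30 < 20:
        if 22 == buf:
            offset = offset + offset[36]
            q = q // scale
    log(15)
    return q

13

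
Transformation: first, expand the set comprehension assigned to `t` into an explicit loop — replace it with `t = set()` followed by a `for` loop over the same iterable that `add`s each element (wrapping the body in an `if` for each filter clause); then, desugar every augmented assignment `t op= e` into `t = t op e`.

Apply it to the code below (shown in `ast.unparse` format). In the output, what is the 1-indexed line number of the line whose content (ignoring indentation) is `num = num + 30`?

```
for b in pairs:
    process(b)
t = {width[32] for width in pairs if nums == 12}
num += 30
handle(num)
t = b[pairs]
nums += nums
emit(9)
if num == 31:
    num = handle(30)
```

7

Transformed code:
for b in pairs:
    process(b)
t = set()
for width in pairs:
    if nums == 12:
        t.add(width[32])
num = num + 30
handle(num)
t = b[pairs]
nums = nums + nums
emit(9)
if num == 31:
    num = handle(30)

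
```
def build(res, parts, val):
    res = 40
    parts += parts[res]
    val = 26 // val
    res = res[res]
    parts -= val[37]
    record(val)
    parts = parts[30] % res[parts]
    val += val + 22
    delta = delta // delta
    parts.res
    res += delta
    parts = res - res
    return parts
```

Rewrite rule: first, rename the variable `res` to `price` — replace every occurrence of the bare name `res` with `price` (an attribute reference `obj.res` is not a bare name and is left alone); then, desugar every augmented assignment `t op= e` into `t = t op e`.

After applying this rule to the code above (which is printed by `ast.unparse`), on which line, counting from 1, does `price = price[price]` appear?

Transformed code:
def build(price, parts, val):
    price = 40
    parts = parts + parts[price]
    val = 26 // val
    price = price[price]
    parts = parts - val[37]
    record(val)
    parts = parts[30] % price[parts]
    val = val + (val + 22)
    delta = delta // delta
    parts.res
    price = price + delta
    parts = price - price
    return parts

5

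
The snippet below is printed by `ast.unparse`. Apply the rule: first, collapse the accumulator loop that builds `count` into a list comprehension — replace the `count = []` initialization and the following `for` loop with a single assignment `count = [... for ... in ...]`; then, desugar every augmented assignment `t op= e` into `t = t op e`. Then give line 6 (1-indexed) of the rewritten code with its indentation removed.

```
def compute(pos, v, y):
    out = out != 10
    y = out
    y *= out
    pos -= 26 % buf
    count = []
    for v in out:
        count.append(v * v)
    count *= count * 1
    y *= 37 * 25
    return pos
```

Transformed code:
def compute(pos, v, y):
    out = out != 10
    y = out
    y = y * out
    pos = pos - 26 % buf
    count = [v * v for v in out]
    count = count * (count * 1)
    y = y * (37 * 25)
    return pos

count = [v * v for v in out]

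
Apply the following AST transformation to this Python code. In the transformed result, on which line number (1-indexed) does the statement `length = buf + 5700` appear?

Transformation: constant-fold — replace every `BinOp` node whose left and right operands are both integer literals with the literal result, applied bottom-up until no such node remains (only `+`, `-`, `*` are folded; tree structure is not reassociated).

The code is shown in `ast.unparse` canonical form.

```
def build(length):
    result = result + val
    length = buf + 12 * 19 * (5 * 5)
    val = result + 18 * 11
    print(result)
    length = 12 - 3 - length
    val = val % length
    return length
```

3

Transformed code:
def build(length):
    result = result + val
    length = buf + 5700
    val = result + 198
    print(result)
    length = 9 - length
    val = val % length
    return length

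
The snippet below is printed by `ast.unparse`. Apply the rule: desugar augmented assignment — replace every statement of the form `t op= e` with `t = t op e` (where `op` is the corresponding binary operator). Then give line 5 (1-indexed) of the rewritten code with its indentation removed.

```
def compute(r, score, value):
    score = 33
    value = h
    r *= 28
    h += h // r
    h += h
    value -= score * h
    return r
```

Transformed code:
def compute(r, score, value):
    score = 33
    value = h
    r = r * 28
    h = h + h // r
    h = h + h
    value = value - score * h
    return r

h = h + h // r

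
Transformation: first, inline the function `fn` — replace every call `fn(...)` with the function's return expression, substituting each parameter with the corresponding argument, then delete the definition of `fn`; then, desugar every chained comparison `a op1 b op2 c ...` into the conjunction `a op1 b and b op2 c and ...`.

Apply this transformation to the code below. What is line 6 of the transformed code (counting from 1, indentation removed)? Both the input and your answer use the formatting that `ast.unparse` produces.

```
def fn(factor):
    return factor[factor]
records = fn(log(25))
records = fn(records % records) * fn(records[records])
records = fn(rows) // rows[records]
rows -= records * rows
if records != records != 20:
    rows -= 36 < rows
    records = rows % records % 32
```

Transformed code:
records = log(25)[log(25)]
records = (records % records)[records % records] * records[records][records[records]]
records = rows[rows] // rows[records]
rows -= records * rows
if records != records and records != 20:
    rows -= 36 < rows
    records = rows % records % 32

rows -= 36 < rows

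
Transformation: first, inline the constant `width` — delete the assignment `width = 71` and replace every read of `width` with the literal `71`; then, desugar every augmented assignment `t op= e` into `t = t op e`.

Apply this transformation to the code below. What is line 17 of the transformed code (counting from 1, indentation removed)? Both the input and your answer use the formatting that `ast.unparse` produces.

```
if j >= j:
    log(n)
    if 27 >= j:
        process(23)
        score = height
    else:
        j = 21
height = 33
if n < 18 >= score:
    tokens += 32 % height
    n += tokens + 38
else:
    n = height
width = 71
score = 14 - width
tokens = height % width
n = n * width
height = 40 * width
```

height = 40 * 71

Transformed code:
if j >= j:
    log(n)
    if 27 >= j:
        process(23)
        score = height
    else:
        j = 21
height = 33
if n < 18 >= score:
    tokens = tokens + 32 % height
    n = n + (tokens + 38)
else:
    n = height
score = 14 - 71
tokens = height % 71
n = n * 71
height = 40 * 71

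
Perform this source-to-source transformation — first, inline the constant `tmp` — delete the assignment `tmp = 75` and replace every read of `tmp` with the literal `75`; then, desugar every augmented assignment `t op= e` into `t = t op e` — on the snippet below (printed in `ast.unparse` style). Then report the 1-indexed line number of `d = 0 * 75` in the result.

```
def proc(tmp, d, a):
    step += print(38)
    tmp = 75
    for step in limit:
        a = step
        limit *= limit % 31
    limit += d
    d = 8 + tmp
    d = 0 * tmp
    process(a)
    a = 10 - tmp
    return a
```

8

Transformed code:
def proc(tmp, d, a):
    step = step + print(38)
    for step in limit:
        a = step
        limit = limit * (limit % 31)
    limit = limit + d
    d = 8 + 75
    d = 0 * 75
    process(a)
    a = 10 - 75
    return a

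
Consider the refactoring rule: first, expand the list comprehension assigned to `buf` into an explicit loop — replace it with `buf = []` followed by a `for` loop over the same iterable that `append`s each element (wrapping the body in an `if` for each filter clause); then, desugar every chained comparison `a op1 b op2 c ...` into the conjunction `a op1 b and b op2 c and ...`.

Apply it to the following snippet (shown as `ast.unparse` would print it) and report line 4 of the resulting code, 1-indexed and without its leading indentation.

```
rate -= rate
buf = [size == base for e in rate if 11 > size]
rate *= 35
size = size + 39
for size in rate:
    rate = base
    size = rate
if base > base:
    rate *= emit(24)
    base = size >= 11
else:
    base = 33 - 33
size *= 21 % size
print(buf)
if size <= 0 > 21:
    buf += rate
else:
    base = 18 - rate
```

if 11 > size:

Transformed code:
rate -= rate
buf = []
for e in rate:
    if 11 > size:
        buf.append(size == base)
rate *= 35
size = size + 39
for size in rate:
    rate = base
    size = rate
if base > base:
    rate *= emit(24)
    base = size >= 11
else:
    base = 33 - 33
size *= 21 % size
print(buf)
if size <= 0 and 0 > 21:
    buf += rate
else:
    base = 18 - rate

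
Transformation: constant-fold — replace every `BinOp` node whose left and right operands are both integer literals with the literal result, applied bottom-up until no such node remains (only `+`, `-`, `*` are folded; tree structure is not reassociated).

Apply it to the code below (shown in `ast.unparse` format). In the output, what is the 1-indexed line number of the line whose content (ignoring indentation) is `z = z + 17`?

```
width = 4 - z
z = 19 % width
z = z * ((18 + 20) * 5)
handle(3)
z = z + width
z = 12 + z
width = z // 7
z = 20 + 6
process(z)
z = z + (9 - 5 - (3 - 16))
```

Transformed code:
width = 4 - z
z = 19 % width
z = z * 190
handle(3)
z = z + width
z = 12 + z
width = z // 7
z = 26
process(z)
z = z + 17

10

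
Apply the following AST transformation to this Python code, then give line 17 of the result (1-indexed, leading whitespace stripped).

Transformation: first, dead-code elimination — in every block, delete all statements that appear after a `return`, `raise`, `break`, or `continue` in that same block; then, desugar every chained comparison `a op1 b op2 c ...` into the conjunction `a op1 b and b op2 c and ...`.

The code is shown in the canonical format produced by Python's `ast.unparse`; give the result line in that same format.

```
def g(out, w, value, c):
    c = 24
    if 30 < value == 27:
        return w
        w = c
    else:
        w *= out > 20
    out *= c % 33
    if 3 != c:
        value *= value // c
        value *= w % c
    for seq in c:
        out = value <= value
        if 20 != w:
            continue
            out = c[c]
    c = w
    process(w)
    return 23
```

Transformed code:
def g(out, w, value, c):
    c = 24
    if 30 < value and value == 27:
        return w
    else:
        w *= out > 20
    out *= c % 33
    if 3 != c:
        value *= value // c
        value *= w % c
    for seq in c:
        out = value <= value
        if 20 != w:
            continue
    c = w
    process(w)
    return 23

return 23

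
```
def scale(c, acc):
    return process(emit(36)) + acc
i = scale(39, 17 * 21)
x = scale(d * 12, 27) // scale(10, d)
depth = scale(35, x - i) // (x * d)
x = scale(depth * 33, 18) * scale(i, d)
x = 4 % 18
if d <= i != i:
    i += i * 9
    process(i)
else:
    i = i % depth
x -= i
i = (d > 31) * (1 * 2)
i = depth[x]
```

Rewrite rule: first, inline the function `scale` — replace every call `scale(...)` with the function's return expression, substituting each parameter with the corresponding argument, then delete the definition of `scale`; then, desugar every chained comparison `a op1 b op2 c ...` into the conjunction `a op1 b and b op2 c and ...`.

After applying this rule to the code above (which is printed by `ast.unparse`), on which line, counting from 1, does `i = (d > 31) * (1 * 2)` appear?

12

Transformed code:
i = process(emit(36)) + 17 * 21
x = (process(emit(36)) + 27) // (process(emit(36)) + d)
depth = (process(emit(36)) + (x - i)) // (x * d)
x = (process(emit(36)) + 18) * (process(emit(36)) + d)
x = 4 % 18
if d <= i and i != i:
    i += i * 9
    process(i)
else:
    i = i % depth
x -= i
i = (d > 31) * (1 * 2)
i = depth[x]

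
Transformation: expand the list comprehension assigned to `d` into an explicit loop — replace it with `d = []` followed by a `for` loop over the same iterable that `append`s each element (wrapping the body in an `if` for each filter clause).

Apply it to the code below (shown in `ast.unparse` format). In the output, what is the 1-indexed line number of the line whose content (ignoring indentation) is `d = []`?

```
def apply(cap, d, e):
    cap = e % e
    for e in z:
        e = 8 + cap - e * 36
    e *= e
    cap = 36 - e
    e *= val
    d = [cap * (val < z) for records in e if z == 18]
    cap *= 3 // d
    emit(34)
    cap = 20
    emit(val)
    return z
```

8

Transformed code:
def apply(cap, d, e):
    cap = e % e
    for e in z:
        e = 8 + cap - e * 36
    e *= e
    cap = 36 - e
    e *= val
    d = []
    for records in e:
        if z == 18:
            d.append(cap * (val < z))
    cap *= 3 // d
    emit(34)
    cap = 20
    emit(val)
    return z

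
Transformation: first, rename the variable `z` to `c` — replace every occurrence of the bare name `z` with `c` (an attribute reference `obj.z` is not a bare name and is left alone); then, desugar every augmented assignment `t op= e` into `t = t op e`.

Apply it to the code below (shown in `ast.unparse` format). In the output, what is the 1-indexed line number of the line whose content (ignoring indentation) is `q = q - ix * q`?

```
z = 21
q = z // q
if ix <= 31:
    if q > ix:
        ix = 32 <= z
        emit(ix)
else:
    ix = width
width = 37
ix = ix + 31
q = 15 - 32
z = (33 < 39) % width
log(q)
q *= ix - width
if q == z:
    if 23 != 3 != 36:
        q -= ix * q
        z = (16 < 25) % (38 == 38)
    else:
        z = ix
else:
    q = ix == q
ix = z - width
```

Transformed code:
c = 21
q = c // q
if ix <= 31:
    if q > ix:
        ix = 32 <= c
        emit(ix)
else:
    ix = width
width = 37
ix = ix + 31
q = 15 - 32
c = (33 < 39) % width
log(q)
q = q * (ix - width)
if q == c:
    if 23 != 3 != 36:
        q = q - ix * q
        c = (16 < 25) % (38 == 38)
    else:
        c = ix
else:
    q = ix == q
ix = c - width

17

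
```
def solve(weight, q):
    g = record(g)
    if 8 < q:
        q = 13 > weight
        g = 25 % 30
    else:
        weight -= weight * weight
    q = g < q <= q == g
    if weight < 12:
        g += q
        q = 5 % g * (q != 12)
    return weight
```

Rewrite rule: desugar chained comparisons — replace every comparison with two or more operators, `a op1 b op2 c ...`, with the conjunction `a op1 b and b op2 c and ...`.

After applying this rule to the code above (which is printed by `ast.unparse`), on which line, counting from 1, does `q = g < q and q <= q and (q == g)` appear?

Transformed code:
def solve(weight, q):
    g = record(g)
    if 8 < q:
        q = 13 > weight
        g = 25 % 30
    else:
        weight -= weight * weight
    q = g < q and q <= q and (q == g)
    if weight < 12:
        g += q
        q = 5 % g * (q != 12)
    return weight

8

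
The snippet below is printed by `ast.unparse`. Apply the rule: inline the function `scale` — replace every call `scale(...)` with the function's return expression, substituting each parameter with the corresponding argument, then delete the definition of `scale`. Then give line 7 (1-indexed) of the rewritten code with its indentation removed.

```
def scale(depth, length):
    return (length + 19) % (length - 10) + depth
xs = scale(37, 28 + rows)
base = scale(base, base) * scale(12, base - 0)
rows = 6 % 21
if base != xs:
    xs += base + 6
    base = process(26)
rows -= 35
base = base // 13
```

rows -= 35

Transformed code:
xs = (28 + rows + 19) % (28 + rows - 10) + 37
base = ((base + 19) % (base - 10) + base) * ((base - 0 + 19) % (base - 0 - 10) + 12)
rows = 6 % 21
if base != xs:
    xs += base + 6
    base = process(26)
rows -= 35
base = base // 13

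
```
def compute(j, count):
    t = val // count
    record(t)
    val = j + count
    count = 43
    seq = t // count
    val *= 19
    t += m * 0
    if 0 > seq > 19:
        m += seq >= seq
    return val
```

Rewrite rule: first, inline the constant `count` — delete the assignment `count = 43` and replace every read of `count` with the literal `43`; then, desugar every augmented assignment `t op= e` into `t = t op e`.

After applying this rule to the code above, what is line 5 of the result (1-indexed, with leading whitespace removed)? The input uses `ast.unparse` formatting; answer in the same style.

seq = t // 43

Transformed code:
def compute(j, count):
    t = val // 43
    record(t)
    val = j + 43
    seq = t // 43
    val = val * 19
    t = t + m * 0
    if 0 > seq > 19:
        m = m + (seq >= seq)
    return val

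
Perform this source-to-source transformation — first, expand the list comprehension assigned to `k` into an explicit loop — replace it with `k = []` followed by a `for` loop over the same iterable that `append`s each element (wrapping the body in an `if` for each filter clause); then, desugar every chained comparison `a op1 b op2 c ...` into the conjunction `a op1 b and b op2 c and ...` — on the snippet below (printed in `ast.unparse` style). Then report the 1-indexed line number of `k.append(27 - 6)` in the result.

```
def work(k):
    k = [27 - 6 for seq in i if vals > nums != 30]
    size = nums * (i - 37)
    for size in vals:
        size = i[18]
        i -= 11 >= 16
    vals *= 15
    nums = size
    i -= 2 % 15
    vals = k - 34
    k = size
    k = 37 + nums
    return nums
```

Transformed code:
def work(k):
    k = []
    for seq in i:
        if vals > nums and nums != 30:
            k.append(27 - 6)
    size = nums * (i - 37)
    for size in vals:
        size = i[18]
        i -= 11 >= 16
    vals *= 15
    nums = size
    i -= 2 % 15
    vals = k - 34
    k = size
    k = 37 + nums
    return nums

5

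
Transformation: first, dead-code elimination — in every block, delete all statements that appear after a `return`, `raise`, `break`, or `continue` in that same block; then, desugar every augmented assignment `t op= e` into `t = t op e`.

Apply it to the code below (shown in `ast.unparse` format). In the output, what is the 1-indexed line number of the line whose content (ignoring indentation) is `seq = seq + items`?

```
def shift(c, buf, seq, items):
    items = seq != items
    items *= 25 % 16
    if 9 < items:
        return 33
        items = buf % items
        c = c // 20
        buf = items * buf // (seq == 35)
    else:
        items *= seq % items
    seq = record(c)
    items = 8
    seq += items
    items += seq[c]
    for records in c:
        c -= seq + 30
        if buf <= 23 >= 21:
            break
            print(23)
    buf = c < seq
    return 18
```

10

Transformed code:
def shift(c, buf, seq, items):
    items = seq != items
    items = items * (25 % 16)
    if 9 < items:
        return 33
    else:
        items = items * (seq % items)
    seq = record(c)
    items = 8
    seq = seq + items
    items = items + seq[c]
    for records in c:
        c = c - (seq + 30)
        if buf <= 23 >= 21:
            break
    buf = c < seq
    return 18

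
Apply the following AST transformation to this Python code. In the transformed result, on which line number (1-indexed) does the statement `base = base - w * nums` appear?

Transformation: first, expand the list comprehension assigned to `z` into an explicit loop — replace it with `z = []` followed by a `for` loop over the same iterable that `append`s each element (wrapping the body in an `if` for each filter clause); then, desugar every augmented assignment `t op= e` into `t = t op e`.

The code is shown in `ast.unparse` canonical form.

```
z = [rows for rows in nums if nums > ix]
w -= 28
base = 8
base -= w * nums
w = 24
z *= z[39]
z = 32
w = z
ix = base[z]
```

Transformed code:
z = []
for rows in nums:
    if nums > ix:
        z.append(rows)
w = w - 28
base = 8
base = base - w * nums
w = 24
z = z * z[39]
z = 32
w = z
ix = base[z]

7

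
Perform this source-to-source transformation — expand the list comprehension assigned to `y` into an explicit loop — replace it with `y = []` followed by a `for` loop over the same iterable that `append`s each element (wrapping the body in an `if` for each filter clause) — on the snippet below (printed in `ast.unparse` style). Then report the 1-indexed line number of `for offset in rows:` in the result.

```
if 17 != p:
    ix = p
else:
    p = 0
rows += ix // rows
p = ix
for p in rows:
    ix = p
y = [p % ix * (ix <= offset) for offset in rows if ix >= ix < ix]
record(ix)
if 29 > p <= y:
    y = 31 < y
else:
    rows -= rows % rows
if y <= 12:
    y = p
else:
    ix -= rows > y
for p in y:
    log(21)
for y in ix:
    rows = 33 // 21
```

Transformed code:
if 17 != p:
    ix = p
else:
    p = 0
rows += ix // rows
p = ix
for p in rows:
    ix = p
y = []
for offset in rows:
    if ix >= ix < ix:
        y.append(p % ix * (ix <= offset))
record(ix)
if 29 > p <= y:
    y = 31 < y
else:
    rows -= rows % rows
if y <= 12:
    y = p
else:
    ix -= rows > y
for p in y:
    log(21)
for y in ix:
    rows = 33 // 21

10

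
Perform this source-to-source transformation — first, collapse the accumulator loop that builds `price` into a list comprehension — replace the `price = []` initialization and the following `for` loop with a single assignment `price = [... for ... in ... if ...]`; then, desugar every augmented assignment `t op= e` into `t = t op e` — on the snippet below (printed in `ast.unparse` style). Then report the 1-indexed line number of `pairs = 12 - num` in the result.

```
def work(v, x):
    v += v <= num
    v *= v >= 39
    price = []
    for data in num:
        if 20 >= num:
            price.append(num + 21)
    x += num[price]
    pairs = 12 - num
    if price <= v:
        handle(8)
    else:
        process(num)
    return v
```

6

Transformed code:
def work(v, x):
    v = v + (v <= num)
    v = v * (v >= 39)
    price = [num + 21 for data in num if 20 >= num]
    x = x + num[price]
    pairs = 12 - num
    if price <= v:
        handle(8)
    else:
        process(num)
    return v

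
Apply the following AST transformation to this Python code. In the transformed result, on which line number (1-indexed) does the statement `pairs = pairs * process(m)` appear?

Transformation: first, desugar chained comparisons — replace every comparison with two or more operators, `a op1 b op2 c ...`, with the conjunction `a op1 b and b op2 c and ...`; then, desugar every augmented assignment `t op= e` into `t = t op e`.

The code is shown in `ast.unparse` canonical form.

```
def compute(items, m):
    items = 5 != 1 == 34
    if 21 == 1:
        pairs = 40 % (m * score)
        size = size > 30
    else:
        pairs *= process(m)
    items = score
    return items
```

7

Transformed code:
def compute(items, m):
    items = 5 != 1 and 1 == 34
    if 21 == 1:
        pairs = 40 % (m * score)
        size = size > 30
    else:
        pairs = pairs * process(m)
    items = score
    return items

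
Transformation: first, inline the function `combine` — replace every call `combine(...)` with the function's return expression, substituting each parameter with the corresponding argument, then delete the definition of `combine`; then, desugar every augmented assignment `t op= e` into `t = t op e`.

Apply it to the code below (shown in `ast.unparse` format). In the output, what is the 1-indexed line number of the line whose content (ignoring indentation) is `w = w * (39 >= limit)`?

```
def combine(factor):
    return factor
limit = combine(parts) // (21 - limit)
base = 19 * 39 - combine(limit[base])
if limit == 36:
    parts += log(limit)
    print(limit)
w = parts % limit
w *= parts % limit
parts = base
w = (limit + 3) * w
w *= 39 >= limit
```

Transformed code:
limit = parts // (21 - limit)
base = 19 * 39 - limit[base]
if limit == 36:
    parts = parts + log(limit)
    print(limit)
w = parts % limit
w = w * (parts % limit)
parts = base
w = (limit + 3) * w
w = w * (39 >= limit)

10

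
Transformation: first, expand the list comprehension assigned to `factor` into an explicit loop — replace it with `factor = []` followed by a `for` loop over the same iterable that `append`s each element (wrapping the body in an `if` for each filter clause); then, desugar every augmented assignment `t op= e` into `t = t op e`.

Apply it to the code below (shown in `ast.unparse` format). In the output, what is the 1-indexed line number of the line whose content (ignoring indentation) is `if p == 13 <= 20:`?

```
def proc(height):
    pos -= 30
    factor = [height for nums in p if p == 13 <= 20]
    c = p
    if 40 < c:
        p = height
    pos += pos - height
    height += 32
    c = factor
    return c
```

5

Transformed code:
def proc(height):
    pos = pos - 30
    factor = []
    for nums in p:
        if p == 13 <= 20:
            factor.append(height)
    c = p
    if 40 < c:
        p = height
    pos = pos + (pos - height)
    height = height + 32
    c = factor
    return c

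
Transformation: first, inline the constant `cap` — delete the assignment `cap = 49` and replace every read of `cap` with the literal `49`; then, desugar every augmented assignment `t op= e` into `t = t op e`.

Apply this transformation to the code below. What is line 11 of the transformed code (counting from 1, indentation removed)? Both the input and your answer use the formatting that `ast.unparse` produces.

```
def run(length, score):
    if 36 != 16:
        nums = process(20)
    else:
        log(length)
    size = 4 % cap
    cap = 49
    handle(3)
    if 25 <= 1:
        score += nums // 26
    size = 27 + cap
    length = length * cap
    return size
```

length = length * 49

Transformed code:
def run(length, score):
    if 36 != 16:
        nums = process(20)
    else:
        log(length)
    size = 4 % 49
    handle(3)
    if 25 <= 1:
        score = score + nums // 26
    size = 27 + 49
    length = length * 49
    return size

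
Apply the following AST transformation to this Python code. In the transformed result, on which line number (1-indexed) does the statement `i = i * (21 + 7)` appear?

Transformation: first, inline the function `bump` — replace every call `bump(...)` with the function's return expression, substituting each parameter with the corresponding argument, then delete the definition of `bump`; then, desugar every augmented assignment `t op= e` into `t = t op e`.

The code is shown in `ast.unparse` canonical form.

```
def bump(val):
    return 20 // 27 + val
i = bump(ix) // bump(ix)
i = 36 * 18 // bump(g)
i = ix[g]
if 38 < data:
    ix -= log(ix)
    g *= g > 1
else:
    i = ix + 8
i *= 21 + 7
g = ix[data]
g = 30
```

Transformed code:
i = (20 // 27 + ix) // (20 // 27 + ix)
i = 36 * 18 // (20 // 27 + g)
i = ix[g]
if 38 < data:
    ix = ix - log(ix)
    g = g * (g > 1)
else:
    i = ix + 8
i = i * (21 + 7)
g = ix[data]
g = 30

9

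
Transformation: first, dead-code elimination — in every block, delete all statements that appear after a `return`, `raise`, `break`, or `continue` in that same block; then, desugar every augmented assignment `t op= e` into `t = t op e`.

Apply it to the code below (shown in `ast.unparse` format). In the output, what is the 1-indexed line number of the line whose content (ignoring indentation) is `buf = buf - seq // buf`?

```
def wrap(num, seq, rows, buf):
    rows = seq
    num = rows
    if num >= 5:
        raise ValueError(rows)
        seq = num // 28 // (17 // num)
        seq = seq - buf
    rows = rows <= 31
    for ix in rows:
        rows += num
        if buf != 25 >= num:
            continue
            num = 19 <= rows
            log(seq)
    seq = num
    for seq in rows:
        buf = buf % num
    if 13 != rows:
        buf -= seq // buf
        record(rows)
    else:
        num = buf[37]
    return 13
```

Transformed code:
def wrap(num, seq, rows, buf):
    rows = seq
    num = rows
    if num >= 5:
        raise ValueError(rows)
    rows = rows <= 31
    for ix in rows:
        rows = rows + num
        if buf != 25 >= num:
            continue
    seq = num
    for seq in rows:
        buf = buf % num
    if 13 != rows:
        buf = buf - seq // buf
        record(rows)
    else:
        num = buf[37]
    return 13

15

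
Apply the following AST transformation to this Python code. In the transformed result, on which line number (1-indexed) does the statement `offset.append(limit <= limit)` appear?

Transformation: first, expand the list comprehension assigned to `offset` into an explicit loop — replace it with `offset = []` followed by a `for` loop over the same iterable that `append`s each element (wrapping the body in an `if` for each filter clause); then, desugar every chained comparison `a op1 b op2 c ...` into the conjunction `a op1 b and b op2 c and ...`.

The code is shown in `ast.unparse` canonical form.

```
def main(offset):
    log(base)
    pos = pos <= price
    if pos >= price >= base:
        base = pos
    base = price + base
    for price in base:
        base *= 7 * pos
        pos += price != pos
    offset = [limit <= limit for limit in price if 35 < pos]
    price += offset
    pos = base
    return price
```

Transformed code:
def main(offset):
    log(base)
    pos = pos <= price
    if pos >= price and price >= base:
        base = pos
    base = price + base
    for price in base:
        base *= 7 * pos
        pos += price != pos
    offset = []
    for limit in price:
        if 35 < pos:
            offset.append(limit <= limit)
    price += offset
    pos = base
    return price

13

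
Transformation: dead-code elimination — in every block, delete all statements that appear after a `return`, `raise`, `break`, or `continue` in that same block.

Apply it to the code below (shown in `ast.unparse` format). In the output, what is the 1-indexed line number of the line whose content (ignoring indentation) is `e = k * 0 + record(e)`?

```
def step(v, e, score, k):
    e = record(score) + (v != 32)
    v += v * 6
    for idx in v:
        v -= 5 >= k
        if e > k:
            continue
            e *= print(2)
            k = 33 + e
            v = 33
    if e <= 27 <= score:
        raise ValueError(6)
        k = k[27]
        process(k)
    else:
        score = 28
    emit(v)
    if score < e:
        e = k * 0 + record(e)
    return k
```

14

Transformed code:
def step(v, e, score, k):
    e = record(score) + (v != 32)
    v += v * 6
    for idx in v:
        v -= 5 >= k
        if e > k:
            continue
    if e <= 27 <= score:
        raise ValueError(6)
    else:
        score = 28
    emit(v)
    if score < e:
        e = k * 0 + record(e)
    return k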